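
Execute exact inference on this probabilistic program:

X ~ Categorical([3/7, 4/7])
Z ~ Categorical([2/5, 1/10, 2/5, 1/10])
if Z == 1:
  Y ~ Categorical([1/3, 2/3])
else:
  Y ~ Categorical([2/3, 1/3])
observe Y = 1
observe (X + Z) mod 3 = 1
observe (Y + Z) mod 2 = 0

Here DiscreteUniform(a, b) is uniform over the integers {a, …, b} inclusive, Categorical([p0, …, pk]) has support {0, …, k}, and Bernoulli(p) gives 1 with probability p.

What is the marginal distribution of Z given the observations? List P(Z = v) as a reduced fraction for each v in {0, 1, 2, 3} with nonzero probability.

P(Z=1) = 3/5, P(Z=3) = 2/5

Enumerate traces; 2 have nonzero weight after conditioning:
  (X=0, Z=1, Y=1) weight 1/35
  (X=1, Z=3, Y=1) weight 2/105
Group by Z:
  weight(Z=1) = 1/35
  weight(Z=3) = 2/105
Total weight = 1/35 + 2/105 = 1/21
P(Z=1 | obs) = 1/35 / 1/21 = 3/5
P(Z=3 | obs) = 2/105 / 1/21 = 2/5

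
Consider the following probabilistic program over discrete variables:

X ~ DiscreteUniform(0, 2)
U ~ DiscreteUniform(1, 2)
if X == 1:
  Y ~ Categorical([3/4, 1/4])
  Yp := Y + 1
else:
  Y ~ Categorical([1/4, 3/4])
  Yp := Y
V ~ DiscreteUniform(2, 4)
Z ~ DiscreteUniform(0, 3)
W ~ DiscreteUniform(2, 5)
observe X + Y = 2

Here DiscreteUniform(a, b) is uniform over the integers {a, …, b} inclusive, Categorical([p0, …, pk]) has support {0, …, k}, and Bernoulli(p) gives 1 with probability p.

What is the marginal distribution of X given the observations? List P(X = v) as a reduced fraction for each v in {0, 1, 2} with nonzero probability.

Enumerate traces; 192 have nonzero weight after conditioning:
  (X=1, U=1, Y=1, V=2, Z=0, W=2) weight 1/1152
  (X=1, U=1, Y=1, V=2, Z=0, W=3) weight 1/1152
  (X=1, U=1, Y=1, V=2, Z=0, W=4) weight 1/1152
  (X=1, U=1, Y=1, V=2, Z=0, W=5) weight 1/1152
  (X=1, U=1, Y=1, V=2, Z=1, W=2) weight 1/1152
  (X=1, U=1, Y=1, V=2, Z=1, W=3) weight 1/1152
  (X=1, U=1, Y=1, V=2, Z=1, W=4) weight 1/1152
  (X=1, U=1, Y=1, V=2, Z=1, W=5) weight 1/1152
  (X=2, U=1, Y=0, V=2, Z=0, W=2) weight 1/1152
  … 183 more
Group by X:
  weight(X=1) = 1/12
  weight(X=2) = 1/12
Total weight = 1/12 + 1/12 = 1/6
P(X=1 | obs) = 1/12 / 1/6 = 1/2
P(X=2 | obs) = 1/12 / 1/6 = 1/2

P(X=1) = 1/2, P(X=2) = 1/2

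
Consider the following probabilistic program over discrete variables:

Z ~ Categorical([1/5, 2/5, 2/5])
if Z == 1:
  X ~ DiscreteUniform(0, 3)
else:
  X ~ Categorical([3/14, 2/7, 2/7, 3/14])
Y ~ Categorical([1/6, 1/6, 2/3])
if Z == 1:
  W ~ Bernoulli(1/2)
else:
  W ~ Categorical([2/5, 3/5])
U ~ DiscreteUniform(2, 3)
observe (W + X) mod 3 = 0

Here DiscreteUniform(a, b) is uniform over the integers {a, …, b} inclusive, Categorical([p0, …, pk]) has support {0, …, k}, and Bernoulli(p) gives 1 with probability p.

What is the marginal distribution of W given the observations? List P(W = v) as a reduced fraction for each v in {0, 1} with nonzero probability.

P(W=0) = 142/249, P(W=1) = 107/249

Enumerate traces; 54 have nonzero weight after conditioning:
  (Z=0, X=0, Y=0, W=0, U=2) weight 1/700
  (Z=0, X=0, Y=0, W=0, U=3) weight 1/700
  (Z=0, X=0, Y=1, W=0, U=2) weight 1/700
  (Z=0, X=0, Y=1, W=0, U=3) weight 1/700
  (Z=0, X=0, Y=2, W=0, U=2) weight 1/175
  (Z=0, X=0, Y=2, W=0, U=3) weight 1/175
  (Z=0, X=2, Y=0, W=1, U=2) weight 1/350
  (Z=0, X=2, Y=0, W=1, U=3) weight 1/350
  … 46 more
Group by W:
  weight(W=0) = 71/350
  weight(W=1) = 107/700
Total weight = 71/350 + 107/700 = 249/700
P(W=0 | obs) = 71/350 / 249/700 = 142/249
P(W=1 | obs) = 107/700 / 249/700 = 107/249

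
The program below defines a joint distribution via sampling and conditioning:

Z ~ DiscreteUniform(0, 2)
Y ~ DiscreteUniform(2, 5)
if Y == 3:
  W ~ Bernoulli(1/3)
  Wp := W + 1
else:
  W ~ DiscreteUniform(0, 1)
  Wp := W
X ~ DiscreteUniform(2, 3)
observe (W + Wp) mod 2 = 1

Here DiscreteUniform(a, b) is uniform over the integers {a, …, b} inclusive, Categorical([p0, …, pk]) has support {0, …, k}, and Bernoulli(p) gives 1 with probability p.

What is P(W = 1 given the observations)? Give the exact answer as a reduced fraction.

P(W = 1 | obs) = 1/3

Enumerate traces; 12 have nonzero weight after conditioning:
  (Z=0, Y=3, W=0, X=2) weight 1/36
  (Z=0, Y=3, W=0, X=3) weight 1/36
  (Z=0, Y=3, W=1, X=2) weight 1/72
  (Z=0, Y=3, W=1, X=3) weight 1/72
  (Z=1, Y=3, W=0, X=2) weight 1/36
  (Z=1, Y=3, W=0, X=3) weight 1/36
  (Z=1, Y=3, W=1, X=2) weight 1/72
  (Z=1, Y=3, W=1, X=3) weight 1/72
  … 4 more
Group by W:
  weight(W=0) = 1/6
  weight(W=1) = 1/12
Total weight = 1/6 + 1/12 = 1/4
P(W=0 | obs) = 1/6 / 1/4 = 2/3
P(W=1 | obs) = 1/12 / 1/4 = 1/3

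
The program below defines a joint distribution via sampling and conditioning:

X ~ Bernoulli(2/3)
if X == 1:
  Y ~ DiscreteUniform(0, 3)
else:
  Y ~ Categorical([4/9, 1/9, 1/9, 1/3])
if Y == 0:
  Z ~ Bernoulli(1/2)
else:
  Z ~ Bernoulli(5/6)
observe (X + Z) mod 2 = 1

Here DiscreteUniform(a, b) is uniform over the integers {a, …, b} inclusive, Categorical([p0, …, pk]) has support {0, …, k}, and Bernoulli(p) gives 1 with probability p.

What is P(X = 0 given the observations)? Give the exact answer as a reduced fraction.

Enumerate traces; 8 have nonzero weight after conditioning:
  (X=0, Y=0, Z=1) weight 2/27
  (X=0, Y=1, Z=1) weight 5/162
  (X=0, Y=2, Z=1) weight 5/162
  (X=0, Y=3, Z=1) weight 5/54
  (X=1, Y=0, Z=0) weight 1/12
  (X=1, Y=1, Z=0) weight 1/36
  (X=1, Y=2, Z=0) weight 1/36
  (X=1, Y=3, Z=0) weight 1/36
Group by X:
  weight(X=0) = 37/162
  weight(X=1) = 1/6
Total weight = 37/162 + 1/6 = 32/81
P(X=0 | obs) = 37/162 / 32/81 = 37/64
P(X=1 | obs) = 1/6 / 32/81 = 27/64

P(X = 0 | obs) = 37/64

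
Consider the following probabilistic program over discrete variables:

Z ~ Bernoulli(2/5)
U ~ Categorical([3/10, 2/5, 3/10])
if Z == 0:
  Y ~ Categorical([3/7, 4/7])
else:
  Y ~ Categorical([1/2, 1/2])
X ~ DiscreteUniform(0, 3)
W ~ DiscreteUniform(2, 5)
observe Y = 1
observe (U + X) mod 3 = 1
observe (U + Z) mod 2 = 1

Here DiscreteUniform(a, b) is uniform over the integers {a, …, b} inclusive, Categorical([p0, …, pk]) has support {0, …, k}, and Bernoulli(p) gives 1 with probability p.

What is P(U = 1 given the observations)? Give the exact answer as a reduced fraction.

P(U = 1 | obs) = 16/23

Enumerate traces; 16 have nonzero weight after conditioning:
  (Z=0, U=1, Y=1, X=0, W=2) weight 3/350
  (Z=0, U=1, Y=1, X=0, W=3) weight 3/350
  (Z=0, U=1, Y=1, X=0, W=4) weight 3/350
  (Z=0, U=1, Y=1, X=0, W=5) weight 3/350
  (Z=0, U=1, Y=1, X=3, W=2) weight 3/350
  (Z=0, U=1, Y=1, X=3, W=3) weight 3/350
  (Z=0, U=1, Y=1, X=3, W=4) weight 3/350
  (Z=0, U=1, Y=1, X=3, W=5) weight 3/350
  (Z=1, U=0, Y=1, X=1, W=2) weight 3/800
  (Z=1, U=2, Y=1, X=2, W=2) weight 3/800
  … 6 more
Group by U:
  weight(U=0) = 3/200
  weight(U=1) = 12/175
  weight(U=2) = 3/200
Total weight = 3/200 + 12/175 + 3/200 = 69/700
P(U=0 | obs) = 3/200 / 69/700 = 7/46
P(U=1 | obs) = 12/175 / 69/700 = 16/23
P(U=2 | obs) = 3/200 / 69/700 = 7/46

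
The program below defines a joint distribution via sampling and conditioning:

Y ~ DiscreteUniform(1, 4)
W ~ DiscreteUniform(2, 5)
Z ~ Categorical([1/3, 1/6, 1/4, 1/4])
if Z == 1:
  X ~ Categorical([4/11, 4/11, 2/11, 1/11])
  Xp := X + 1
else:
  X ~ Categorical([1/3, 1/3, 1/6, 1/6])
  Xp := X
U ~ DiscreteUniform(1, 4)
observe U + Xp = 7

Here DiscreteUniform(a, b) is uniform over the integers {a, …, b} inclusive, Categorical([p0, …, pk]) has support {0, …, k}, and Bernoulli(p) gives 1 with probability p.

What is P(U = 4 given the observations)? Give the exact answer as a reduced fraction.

Enumerate traces; 80 have nonzero weight after conditioning:
  (Y=1, W=2, Z=0, X=3, U=4) weight 1/1152
  (Y=1, W=2, Z=1, X=2, U=4) weight 1/2112
  (Y=1, W=2, Z=1, X=3, U=3) weight 1/4224
  (Y=1, W=2, Z=2, X=3, U=4) weight 1/1536
  (Y=1, W=2, Z=3, X=3, U=4) weight 1/1536
  (Y=1, W=3, Z=0, X=3, U=4) weight 1/1152
  (Y=1, W=3, Z=1, X=2, U=4) weight 1/2112
  (Y=1, W=3, Z=1, X=3, U=3) weight 1/4224
  … 72 more
Group by U:
  weight(U=3) = 1/264
  weight(U=4) = 67/1584
Total weight = 1/264 + 67/1584 = 73/1584
P(U=3 | obs) = 1/264 / 73/1584 = 6/73
P(U=4 | obs) = 67/1584 / 73/1584 = 67/73

P(U = 4 | obs) = 67/73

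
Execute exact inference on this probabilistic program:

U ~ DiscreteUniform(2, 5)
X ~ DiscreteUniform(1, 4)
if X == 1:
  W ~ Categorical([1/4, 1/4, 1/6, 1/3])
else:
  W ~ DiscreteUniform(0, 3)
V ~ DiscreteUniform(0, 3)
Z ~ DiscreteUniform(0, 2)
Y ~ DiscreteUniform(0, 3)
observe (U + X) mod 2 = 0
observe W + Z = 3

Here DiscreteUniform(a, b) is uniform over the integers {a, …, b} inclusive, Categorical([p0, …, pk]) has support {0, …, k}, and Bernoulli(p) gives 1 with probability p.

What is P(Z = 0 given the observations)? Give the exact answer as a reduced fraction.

Enumerate traces; 384 have nonzero weight after conditioning:
  (U=2, X=2, W=1, V=0, Z=2, Y=0) weight 1/3072
  (U=2, X=2, W=1, V=0, Z=2, Y=1) weight 1/3072
  (U=2, X=2, W=1, V=0, Z=2, Y=2) weight 1/3072
  (U=2, X=2, W=1, V=0, Z=2, Y=3) weight 1/3072
  (U=2, X=2, W=1, V=1, Z=2, Y=0) weight 1/3072
  (U=2, X=2, W=1, V=1, Z=2, Y=1) weight 1/3072
  (U=2, X=2, W=1, V=1, Z=2, Y=2) weight 1/3072
  (U=2, X=2, W=1, V=1, Z=2, Y=3) weight 1/3072
  (U=2, X=2, W=2, V=0, Z=1, Y=0) weight 1/3072
  (U=2, X=2, W=3, V=0, Z=0, Y=0) weight 1/3072
  … 374 more
Group by Z:
  weight(Z=0) = 13/288
  weight(Z=1) = 11/288
  weight(Z=2) = 1/24
Total weight = 13/288 + 11/288 + 1/24 = 1/8
P(Z=0 | obs) = 13/288 / 1/8 = 13/36
P(Z=1 | obs) = 11/288 / 1/8 = 11/36
P(Z=2 | obs) = 1/24 / 1/8 = 1/3

P(Z = 0 | obs) = 13/36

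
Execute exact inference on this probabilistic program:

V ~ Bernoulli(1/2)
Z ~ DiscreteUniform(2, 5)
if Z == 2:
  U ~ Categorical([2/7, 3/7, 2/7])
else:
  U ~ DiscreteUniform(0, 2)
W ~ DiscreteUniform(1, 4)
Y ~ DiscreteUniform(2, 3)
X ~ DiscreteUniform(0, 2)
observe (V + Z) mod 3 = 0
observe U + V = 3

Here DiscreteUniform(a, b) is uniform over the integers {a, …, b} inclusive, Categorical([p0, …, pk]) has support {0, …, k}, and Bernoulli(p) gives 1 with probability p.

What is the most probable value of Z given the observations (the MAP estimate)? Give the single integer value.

Enumerate traces; 48 have nonzero weight after conditioning:
  (V=1, Z=2, U=2, W=1, Y=2, X=0) weight 1/672
  (V=1, Z=2, U=2, W=1, Y=2, X=1) weight 1/672
  (V=1, Z=2, U=2, W=1, Y=2, X=2) weight 1/672
  (V=1, Z=2, U=2, W=1, Y=3, X=0) weight 1/672
  (V=1, Z=2, U=2, W=1, Y=3, X=1) weight 1/672
  (V=1, Z=2, U=2, W=1, Y=3, X=2) weight 1/672
  (V=1, Z=2, U=2, W=2, Y=2, X=0) weight 1/672
  (V=1, Z=2, U=2, W=2, Y=2, X=1) weight 1/672
  (V=1, Z=5, U=2, W=1, Y=2, X=0) weight 1/576
  … 39 more
Group by Z:
  weight(Z=2) = 1/28
  weight(Z=5) = 1/24
Total weight = 1/28 + 1/24 = 13/168
P(Z=2 | obs) = 1/28 / 13/168 = 6/13
P(Z=5 | obs) = 1/24 / 13/168 = 7/13
argmax = 5

argmax_v P(Z = v | obs) = 5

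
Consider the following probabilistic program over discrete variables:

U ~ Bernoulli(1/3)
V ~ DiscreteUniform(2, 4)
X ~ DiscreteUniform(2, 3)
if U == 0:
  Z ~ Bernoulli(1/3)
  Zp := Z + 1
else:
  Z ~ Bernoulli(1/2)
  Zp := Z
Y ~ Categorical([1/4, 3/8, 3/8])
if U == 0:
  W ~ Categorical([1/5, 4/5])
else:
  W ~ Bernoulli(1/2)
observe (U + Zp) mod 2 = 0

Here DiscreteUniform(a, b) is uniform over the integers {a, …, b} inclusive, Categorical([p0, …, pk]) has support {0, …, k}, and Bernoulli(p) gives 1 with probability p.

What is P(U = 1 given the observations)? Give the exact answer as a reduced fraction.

Enumerate traces; 72 have nonzero weight after conditioning:
  (U=0, V=2, X=2, Z=1, Y=0, W=0) weight 1/540
  (U=0, V=2, X=2, Z=1, Y=0, W=1) weight 1/135
  (U=0, V=2, X=2, Z=1, Y=1, W=0) weight 1/360
  (U=0, V=2, X=2, Z=1, Y=1, W=1) weight 1/90
  (U=0, V=2, X=2, Z=1, Y=2, W=0) weight 1/360
  (U=0, V=2, X=2, Z=1, Y=2, W=1) weight 1/90
  (U=0, V=2, X=3, Z=1, Y=0, W=0) weight 1/540
  (U=0, V=2, X=3, Z=1, Y=0, W=1) weight 1/135
  (U=1, V=2, X=2, Z=1, Y=0, W=0) weight 1/288
  … 63 more
Group by U:
  weight(U=0) = 2/9
  weight(U=1) = 1/6
Total weight = 2/9 + 1/6 = 7/18
P(U=0 | obs) = 2/9 / 7/18 = 4/7
P(U=1 | obs) = 1/6 / 7/18 = 3/7

P(U = 1 | obs) = 3/7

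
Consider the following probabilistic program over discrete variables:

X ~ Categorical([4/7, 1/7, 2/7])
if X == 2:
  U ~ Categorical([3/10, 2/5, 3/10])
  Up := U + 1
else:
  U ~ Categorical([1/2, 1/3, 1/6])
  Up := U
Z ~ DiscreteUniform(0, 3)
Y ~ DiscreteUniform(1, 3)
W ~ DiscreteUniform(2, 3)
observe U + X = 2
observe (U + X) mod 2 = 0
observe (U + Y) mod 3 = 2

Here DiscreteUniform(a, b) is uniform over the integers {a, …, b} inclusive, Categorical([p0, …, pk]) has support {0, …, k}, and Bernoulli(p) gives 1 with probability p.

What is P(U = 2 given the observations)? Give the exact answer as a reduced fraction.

P(U = 2 | obs) = 5/12

Enumerate traces; 24 have nonzero weight after conditioning:
  (X=0, U=2, Z=0, Y=3, W=2) weight 1/252
  (X=0, U=2, Z=0, Y=3, W=3) weight 1/252
  (X=0, U=2, Z=1, Y=3, W=2) weight 1/252
  (X=0, U=2, Z=1, Y=3, W=3) weight 1/252
  (X=0, U=2, Z=2, Y=3, W=2) weight 1/252
  (X=0, U=2, Z=2, Y=3, W=3) weight 1/252
  (X=0, U=2, Z=3, Y=3, W=2) weight 1/252
  (X=0, U=2, Z=3, Y=3, W=3) weight 1/252
  (X=1, U=1, Z=0, Y=1, W=2) weight 1/504
  (X=2, U=0, Z=0, Y=2, W=2) weight 1/280
  … 14 more
Group by U:
  weight(U=0) = 1/35
  weight(U=1) = 1/63
  weight(U=2) = 2/63
Total weight = 1/35 + 1/63 + 2/63 = 8/105
P(U=0 | obs) = 1/35 / 8/105 = 3/8
P(U=1 | obs) = 1/63 / 8/105 = 5/24
P(U=2 | obs) = 2/63 / 8/105 = 5/12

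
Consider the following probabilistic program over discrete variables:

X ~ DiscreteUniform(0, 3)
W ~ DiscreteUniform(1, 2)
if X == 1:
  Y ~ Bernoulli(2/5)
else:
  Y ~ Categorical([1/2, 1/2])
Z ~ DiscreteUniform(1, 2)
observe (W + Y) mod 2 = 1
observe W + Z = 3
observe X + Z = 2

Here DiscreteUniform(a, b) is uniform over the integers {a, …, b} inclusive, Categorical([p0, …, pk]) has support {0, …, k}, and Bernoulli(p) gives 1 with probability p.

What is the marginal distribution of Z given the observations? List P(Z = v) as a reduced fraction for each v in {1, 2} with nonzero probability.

P(Z=1) = 4/9, P(Z=2) = 5/9

Enumerate traces; 2 have nonzero weight after conditioning:
  (X=0, W=1, Y=0, Z=2) weight 1/32
  (X=1, W=2, Y=1, Z=1) weight 1/40
Group by Z:
  weight(Z=1) = 1/40
  weight(Z=2) = 1/32
Total weight = 1/40 + 1/32 = 9/160
P(Z=1 | obs) = 1/40 / 9/160 = 4/9
P(Z=2 | obs) = 1/32 / 9/160 = 5/9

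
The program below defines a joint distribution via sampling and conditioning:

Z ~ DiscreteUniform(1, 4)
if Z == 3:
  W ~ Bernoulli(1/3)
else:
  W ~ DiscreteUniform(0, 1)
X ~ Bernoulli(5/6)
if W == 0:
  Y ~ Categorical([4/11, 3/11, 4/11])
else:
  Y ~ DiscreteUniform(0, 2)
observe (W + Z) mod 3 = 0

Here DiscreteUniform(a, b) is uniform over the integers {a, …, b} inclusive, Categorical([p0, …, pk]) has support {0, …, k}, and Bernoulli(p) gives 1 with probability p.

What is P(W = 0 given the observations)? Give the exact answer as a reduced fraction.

Enumerate traces; 12 have nonzero weight after conditioning:
  (Z=2, W=1, X=0, Y=0) weight 1/144
  (Z=2, W=1, X=0, Y=1) weight 1/144
  (Z=2, W=1, X=0, Y=2) weight 1/144
  (Z=2, W=1, X=1, Y=0) weight 5/144
  (Z=2, W=1, X=1, Y=1) weight 5/144
  (Z=2, W=1, X=1, Y=2) weight 5/144
  (Z=3, W=0, X=0, Y=0) weight 1/99
  (Z=3, W=0, X=0, Y=1) weight 1/132
  … 4 more
Group by W:
  weight(W=0) = 1/6
  weight(W=1) = 1/8
Total weight = 1/6 + 1/8 = 7/24
P(W=0 | obs) = 1/6 / 7/24 = 4/7
P(W=1 | obs) = 1/8 / 7/24 = 3/7

P(W = 0 | obs) = 4/7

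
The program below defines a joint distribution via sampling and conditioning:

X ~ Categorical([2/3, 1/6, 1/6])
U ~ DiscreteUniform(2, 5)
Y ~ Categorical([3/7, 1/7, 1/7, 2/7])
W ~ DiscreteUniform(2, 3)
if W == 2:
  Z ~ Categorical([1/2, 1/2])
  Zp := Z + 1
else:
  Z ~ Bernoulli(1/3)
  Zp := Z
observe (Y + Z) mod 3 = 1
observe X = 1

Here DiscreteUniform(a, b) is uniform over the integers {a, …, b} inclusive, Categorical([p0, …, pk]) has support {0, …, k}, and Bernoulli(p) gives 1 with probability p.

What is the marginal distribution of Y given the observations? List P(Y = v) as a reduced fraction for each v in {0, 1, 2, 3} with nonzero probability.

P(Y=0) = 15/32, P(Y=1) = 7/32, P(Y=3) = 5/16

Enumerate traces; 24 have nonzero weight after conditioning:
  (X=1, U=2, Y=0, W=2, Z=1) weight 1/224
  (X=1, U=2, Y=0, W=3, Z=1) weight 1/336
  (X=1, U=2, Y=1, W=2, Z=0) weight 1/672
  (X=1, U=2, Y=1, W=3, Z=0) weight 1/504
  (X=1, U=2, Y=3, W=2, Z=1) weight 1/336
  (X=1, U=2, Y=3, W=3, Z=1) weight 1/504
  (X=1, U=3, Y=0, W=2, Z=1) weight 1/224
  (X=1, U=3, Y=0, W=3, Z=1) weight 1/336
  … 16 more
Group by Y:
  weight(Y=0) = 5/168
  weight(Y=1) = 1/72
  weight(Y=3) = 5/252
Total weight = 5/168 + 1/72 + 5/252 = 4/63
P(Y=0 | obs) = 5/168 / 4/63 = 15/32
P(Y=1 | obs) = 1/72 / 4/63 = 7/32
P(Y=3 | obs) = 5/252 / 4/63 = 5/16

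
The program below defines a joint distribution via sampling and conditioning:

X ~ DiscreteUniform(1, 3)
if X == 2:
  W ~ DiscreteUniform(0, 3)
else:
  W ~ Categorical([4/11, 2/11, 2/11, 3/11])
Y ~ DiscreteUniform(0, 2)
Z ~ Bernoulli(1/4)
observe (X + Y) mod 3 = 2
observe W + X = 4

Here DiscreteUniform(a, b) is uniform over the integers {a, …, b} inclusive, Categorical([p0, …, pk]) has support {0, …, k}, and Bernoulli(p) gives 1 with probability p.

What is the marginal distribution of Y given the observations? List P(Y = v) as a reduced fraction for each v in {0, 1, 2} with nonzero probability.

Enumerate traces; 6 have nonzero weight after conditioning:
  (X=1, W=3, Y=1, Z=0) weight 1/44
  (X=1, W=3, Y=1, Z=1) weight 1/132
  (X=2, W=2, Y=0, Z=0) weight 1/48
  (X=2, W=2, Y=0, Z=1) weight 1/144
  (X=3, W=1, Y=2, Z=0) weight 1/66
  (X=3, W=1, Y=2, Z=1) weight 1/198
Group by Y:
  weight(Y=0) = 1/36
  weight(Y=1) = 1/33
  weight(Y=2) = 2/99
Total weight = 1/36 + 1/33 + 2/99 = 31/396
P(Y=0 | obs) = 1/36 / 31/396 = 11/31
P(Y=1 | obs) = 1/33 / 31/396 = 12/31
P(Y=2 | obs) = 2/99 / 31/396 = 8/31

P(Y=0) = 11/31, P(Y=1) = 12/31, P(Y=2) = 8/31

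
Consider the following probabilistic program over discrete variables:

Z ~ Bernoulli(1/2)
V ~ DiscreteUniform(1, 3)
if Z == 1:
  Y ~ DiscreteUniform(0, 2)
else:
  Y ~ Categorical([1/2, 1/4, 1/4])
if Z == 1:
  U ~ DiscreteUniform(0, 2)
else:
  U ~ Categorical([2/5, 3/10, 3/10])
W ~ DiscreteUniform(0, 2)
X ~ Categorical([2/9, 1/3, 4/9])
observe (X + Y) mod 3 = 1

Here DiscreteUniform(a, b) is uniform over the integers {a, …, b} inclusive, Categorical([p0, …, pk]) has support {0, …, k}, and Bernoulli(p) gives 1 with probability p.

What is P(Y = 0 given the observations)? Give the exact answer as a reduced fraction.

P(Y = 0 | obs) = 5/12

Enumerate traces; 162 have nonzero weight after conditioning:
  (Z=0, V=1, Y=0, U=0, W=0, X=1) weight 1/270
  (Z=0, V=1, Y=0, U=0, W=1, X=1) weight 1/270
  (Z=0, V=1, Y=0, U=0, W=2, X=1) weight 1/270
  (Z=0, V=1, Y=0, U=1, W=0, X=1) weight 1/360
  (Z=0, V=1, Y=0, U=1, W=1, X=1) weight 1/360
  (Z=0, V=1, Y=0, U=1, W=2, X=1) weight 1/360
  (Z=0, V=1, Y=0, U=2, W=0, X=1) weight 1/360
  (Z=0, V=1, Y=0, U=2, W=1, X=1) weight 1/360
  (Z=0, V=1, Y=1, U=0, W=0, X=0) weight 1/810
  (Z=0, V=1, Y=2, U=0, W=0, X=2) weight 1/405
  … 152 more
Group by Y:
  weight(Y=0) = 5/36
  weight(Y=1) = 7/108
  weight(Y=2) = 7/54
Total weight = 5/36 + 7/108 + 7/54 = 1/3
P(Y=0 | obs) = 5/36 / 1/3 = 5/12
P(Y=1 | obs) = 7/108 / 1/3 = 7/36
P(Y=2 | obs) = 7/54 / 1/3 = 7/18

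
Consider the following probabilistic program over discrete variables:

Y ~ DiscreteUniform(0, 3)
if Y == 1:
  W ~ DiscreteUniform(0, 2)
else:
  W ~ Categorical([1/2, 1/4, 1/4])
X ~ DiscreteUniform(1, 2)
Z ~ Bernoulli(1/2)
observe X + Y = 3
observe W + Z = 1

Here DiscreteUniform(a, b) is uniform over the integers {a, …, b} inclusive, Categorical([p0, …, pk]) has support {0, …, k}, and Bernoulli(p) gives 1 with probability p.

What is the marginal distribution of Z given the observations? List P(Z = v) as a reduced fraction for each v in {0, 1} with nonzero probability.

Enumerate traces; 4 have nonzero weight after conditioning:
  (Y=1, W=0, X=2, Z=1) weight 1/48
  (Y=1, W=1, X=2, Z=0) weight 1/48
  (Y=2, W=0, X=1, Z=1) weight 1/32
  (Y=2, W=1, X=1, Z=0) weight 1/64
Group by Z:
  weight(Z=0) = 7/192
  weight(Z=1) = 5/96
Total weight = 7/192 + 5/96 = 17/192
P(Z=0 | obs) = 7/192 / 17/192 = 7/17
P(Z=1 | obs) = 5/96 / 17/192 = 10/17

P(Z=0) = 7/17, P(Z=1) = 10/17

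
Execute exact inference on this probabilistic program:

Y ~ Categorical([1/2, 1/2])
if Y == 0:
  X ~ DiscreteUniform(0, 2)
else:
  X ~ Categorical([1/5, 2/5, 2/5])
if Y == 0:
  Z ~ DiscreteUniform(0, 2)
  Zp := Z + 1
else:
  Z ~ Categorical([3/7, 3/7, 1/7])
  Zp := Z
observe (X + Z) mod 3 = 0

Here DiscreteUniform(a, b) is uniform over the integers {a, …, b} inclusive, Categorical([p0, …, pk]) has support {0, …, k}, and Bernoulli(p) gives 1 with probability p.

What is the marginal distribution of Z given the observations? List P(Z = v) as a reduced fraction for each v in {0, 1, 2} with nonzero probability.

P(Z=0) = 31/102, P(Z=1) = 89/204, P(Z=2) = 53/204

Enumerate traces; 6 have nonzero weight after conditioning:
  (Y=0, X=0, Z=0) weight 1/18
  (Y=0, X=1, Z=2) weight 1/18
  (Y=0, X=2, Z=1) weight 1/18
  (Y=1, X=0, Z=0) weight 3/70
  (Y=1, X=1, Z=2) weight 1/35
  (Y=1, X=2, Z=1) weight 3/35
Group by Z:
  weight(Z=0) = 31/315
  weight(Z=1) = 89/630
  weight(Z=2) = 53/630
Total weight = 31/315 + 89/630 + 53/630 = 34/105
P(Z=0 | obs) = 31/315 / 34/105 = 31/102
P(Z=1 | obs) = 89/630 / 34/105 = 89/204
P(Z=2 | obs) = 53/630 / 34/105 = 53/204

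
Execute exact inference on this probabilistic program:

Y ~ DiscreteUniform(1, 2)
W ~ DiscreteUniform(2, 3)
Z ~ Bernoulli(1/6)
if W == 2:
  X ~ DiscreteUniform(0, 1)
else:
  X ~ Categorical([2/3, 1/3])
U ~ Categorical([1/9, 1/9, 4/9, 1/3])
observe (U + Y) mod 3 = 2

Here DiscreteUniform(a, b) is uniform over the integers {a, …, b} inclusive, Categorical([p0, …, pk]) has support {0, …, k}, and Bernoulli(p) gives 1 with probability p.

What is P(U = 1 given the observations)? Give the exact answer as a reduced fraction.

Enumerate traces; 24 have nonzero weight after conditioning:
  (Y=1, W=2, Z=0, X=0, U=1) weight 5/432
  (Y=1, W=2, Z=0, X=1, U=1) weight 5/432
  (Y=1, W=2, Z=1, X=0, U=1) weight 1/432
  (Y=1, W=2, Z=1, X=1, U=1) weight 1/432
  (Y=1, W=3, Z=0, X=0, U=1) weight 5/324
  (Y=1, W=3, Z=0, X=1, U=1) weight 5/648
  (Y=1, W=3, Z=1, X=0, U=1) weight 1/324
  (Y=1, W=3, Z=1, X=1, U=1) weight 1/648
  (Y=2, W=2, Z=0, X=0, U=0) weight 5/432
  (Y=2, W=2, Z=0, X=0, U=3) weight 5/144
  … 14 more
Group by U:
  weight(U=0) = 1/18
  weight(U=1) = 1/18
  weight(U=3) = 1/6
Total weight = 1/18 + 1/18 + 1/6 = 5/18
P(U=0 | obs) = 1/18 / 5/18 = 1/5
P(U=1 | obs) = 1/18 / 5/18 = 1/5
P(U=3 | obs) = 1/6 / 5/18 = 3/5

P(U = 1 | obs) = 1/5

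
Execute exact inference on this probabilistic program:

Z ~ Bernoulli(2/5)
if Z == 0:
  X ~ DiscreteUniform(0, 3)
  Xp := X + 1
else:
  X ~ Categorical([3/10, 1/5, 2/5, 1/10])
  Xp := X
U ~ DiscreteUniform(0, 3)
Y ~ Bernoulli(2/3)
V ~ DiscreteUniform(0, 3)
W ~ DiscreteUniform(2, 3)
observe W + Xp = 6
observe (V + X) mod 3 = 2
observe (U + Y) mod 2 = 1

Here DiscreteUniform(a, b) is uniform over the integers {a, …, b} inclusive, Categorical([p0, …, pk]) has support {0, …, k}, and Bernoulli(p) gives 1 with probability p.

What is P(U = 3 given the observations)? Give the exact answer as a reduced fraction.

P(U = 3 | obs) = 1/6

Enumerate traces; 16 have nonzero weight after conditioning:
  (Z=0, X=2, U=0, Y=1, V=0, W=3) weight 1/320
  (Z=0, X=2, U=0, Y=1, V=3, W=3) weight 1/320
  (Z=0, X=2, U=1, Y=0, V=0, W=3) weight 1/640
  (Z=0, X=2, U=1, Y=0, V=3, W=3) weight 1/640
  (Z=0, X=2, U=2, Y=1, V=0, W=3) weight 1/320
  (Z=0, X=2, U=2, Y=1, V=3, W=3) weight 1/320
  (Z=0, X=2, U=3, Y=0, V=0, W=3) weight 1/640
  (Z=0, X=2, U=3, Y=0, V=3, W=3) weight 1/640
  … 8 more
Group by U:
  weight(U=0) = 49/4800
  weight(U=1) = 49/9600
  weight(U=2) = 49/4800
  weight(U=3) = 49/9600
Total weight = 49/4800 + 49/9600 + 49/4800 + 49/9600 = 49/1600
P(U=0 | obs) = 49/4800 / 49/1600 = 1/3
P(U=1 | obs) = 49/9600 / 49/1600 = 1/6
P(U=2 | obs) = 49/4800 / 49/1600 = 1/3
P(U=3 | obs) = 49/9600 / 49/1600 = 1/6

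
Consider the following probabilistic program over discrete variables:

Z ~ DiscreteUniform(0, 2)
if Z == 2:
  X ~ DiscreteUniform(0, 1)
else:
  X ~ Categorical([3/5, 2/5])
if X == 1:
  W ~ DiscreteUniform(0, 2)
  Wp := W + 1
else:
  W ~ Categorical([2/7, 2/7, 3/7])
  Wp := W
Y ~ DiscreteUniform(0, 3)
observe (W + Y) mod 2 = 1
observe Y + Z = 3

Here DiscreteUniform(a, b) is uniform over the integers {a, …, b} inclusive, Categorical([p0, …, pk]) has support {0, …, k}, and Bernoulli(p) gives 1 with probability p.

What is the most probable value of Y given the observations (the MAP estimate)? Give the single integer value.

Enumerate traces; 10 have nonzero weight after conditioning:
  (Z=0, X=0, W=0, Y=3) weight 1/70
  (Z=0, X=0, W=2, Y=3) weight 3/140
  (Z=0, X=1, W=0, Y=3) weight 1/90
  (Z=0, X=1, W=2, Y=3) weight 1/90
  (Z=1, X=0, W=1, Y=2) weight 1/70
  (Z=1, X=1, W=1, Y=2) weight 1/90
  (Z=2, X=0, W=0, Y=1) weight 1/84
  (Z=2, X=0, W=2, Y=1) weight 1/56
  … 2 more
Group by Y:
  weight(Y=1) = 29/504
  weight(Y=2) = 8/315
  weight(Y=3) = 73/1260
Total weight = 29/504 + 8/315 + 73/1260 = 71/504
P(Y=1 | obs) = 29/504 / 71/504 = 29/71
P(Y=2 | obs) = 8/315 / 71/504 = 64/355
P(Y=3 | obs) = 73/1260 / 71/504 = 146/355
argmax = 3

argmax_v P(Y = v | obs) = 3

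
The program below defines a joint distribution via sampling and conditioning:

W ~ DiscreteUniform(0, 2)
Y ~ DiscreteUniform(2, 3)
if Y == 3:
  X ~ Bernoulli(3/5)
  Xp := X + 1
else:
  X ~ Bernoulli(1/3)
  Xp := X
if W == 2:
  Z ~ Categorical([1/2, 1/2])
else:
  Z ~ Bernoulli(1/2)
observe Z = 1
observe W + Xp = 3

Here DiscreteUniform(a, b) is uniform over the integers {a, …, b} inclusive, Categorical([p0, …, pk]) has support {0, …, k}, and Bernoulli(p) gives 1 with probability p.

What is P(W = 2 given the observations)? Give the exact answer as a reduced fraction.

P(W = 2 | obs) = 11/20

Enumerate traces; 3 have nonzero weight after conditioning:
  (W=1, Y=3, X=1, Z=1) weight 1/20
  (W=2, Y=2, X=1, Z=1) weight 1/36
  (W=2, Y=3, X=0, Z=1) weight 1/30
Group by W:
  weight(W=1) = 1/20
  weight(W=2) = 11/180
Total weight = 1/20 + 11/180 = 1/9
P(W=1 | obs) = 1/20 / 1/9 = 9/20
P(W=2 | obs) = 11/180 / 1/9 = 11/20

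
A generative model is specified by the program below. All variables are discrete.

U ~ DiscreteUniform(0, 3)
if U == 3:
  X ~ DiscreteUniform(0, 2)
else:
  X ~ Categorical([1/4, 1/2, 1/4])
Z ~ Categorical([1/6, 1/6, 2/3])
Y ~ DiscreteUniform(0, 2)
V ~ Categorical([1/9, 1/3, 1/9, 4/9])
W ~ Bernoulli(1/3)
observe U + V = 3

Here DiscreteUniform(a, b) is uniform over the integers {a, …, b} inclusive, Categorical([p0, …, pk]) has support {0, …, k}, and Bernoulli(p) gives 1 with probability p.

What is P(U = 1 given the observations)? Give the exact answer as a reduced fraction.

Enumerate traces; 216 have nonzero weight after conditioning:
  (U=0, X=0, Z=0, Y=0, V=3, W=0) weight 1/972
  (U=0, X=0, Z=0, Y=0, V=3, W=1) weight 1/1944
  (U=0, X=0, Z=0, Y=1, V=3, W=0) weight 1/972
  (U=0, X=0, Z=0, Y=1, V=3, W=1) weight 1/1944
  (U=0, X=0, Z=0, Y=2, V=3, W=0) weight 1/972
  (U=0, X=0, Z=0, Y=2, V=3, W=1) weight 1/1944
  (U=0, X=0, Z=1, Y=0, V=3, W=0) weight 1/972
  (U=0, X=0, Z=1, Y=0, V=3, W=1) weight 1/1944
  (U=1, X=0, Z=0, Y=0, V=2, W=0) weight 1/3888
  (U=2, X=0, Z=0, Y=0, V=1, W=0) weight 1/1296
  … 206 more
Group by U:
  weight(U=0) = 1/9
  weight(U=1) = 1/36
  weight(U=2) = 1/12
  weight(U=3) = 1/36
Total weight = 1/9 + 1/36 + 1/12 + 1/36 = 1/4
P(U=0 | obs) = 1/9 / 1/4 = 4/9
P(U=1 | obs) = 1/36 / 1/4 = 1/9
P(U=2 | obs) = 1/12 / 1/4 = 1/3
P(U=3 | obs) = 1/36 / 1/4 = 1/9

P(U = 1 | obs) = 1/9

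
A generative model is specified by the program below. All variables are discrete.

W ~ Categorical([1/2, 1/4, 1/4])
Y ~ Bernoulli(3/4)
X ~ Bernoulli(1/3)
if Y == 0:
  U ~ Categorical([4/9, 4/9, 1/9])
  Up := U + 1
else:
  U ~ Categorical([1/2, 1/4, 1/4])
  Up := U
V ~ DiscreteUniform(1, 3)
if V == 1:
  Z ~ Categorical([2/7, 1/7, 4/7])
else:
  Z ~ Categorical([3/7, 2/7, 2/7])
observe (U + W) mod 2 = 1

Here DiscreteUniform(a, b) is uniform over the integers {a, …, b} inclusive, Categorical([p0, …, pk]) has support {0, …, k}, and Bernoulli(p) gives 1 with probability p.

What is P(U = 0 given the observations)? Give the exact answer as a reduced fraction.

Enumerate traces; 144 have nonzero weight after conditioning:
  (W=0, Y=0, X=0, U=1, V=1, Z=0) weight 2/567
  (W=0, Y=0, X=0, U=1, V=1, Z=1) weight 1/567
  (W=0, Y=0, X=0, U=1, V=1, Z=2) weight 4/567
  (W=0, Y=0, X=0, U=1, V=2, Z=0) weight 1/189
  (W=0, Y=0, X=0, U=1, V=2, Z=1) weight 2/567
  (W=0, Y=0, X=0, U=1, V=2, Z=2) weight 2/567
  (W=0, Y=0, X=0, U=1, V=3, Z=0) weight 1/189
  (W=0, Y=0, X=0, U=1, V=3, Z=1) weight 2/567
  (W=1, Y=0, X=0, U=0, V=1, Z=0) weight 1/567
  (W=1, Y=0, X=0, U=2, V=1, Z=0) weight 1/2268
  … 134 more
Group by U:
  weight(U=0) = 35/288
  weight(U=1) = 43/192
  weight(U=2) = 31/576
Total weight = 35/288 + 43/192 + 31/576 = 115/288
P(U=0 | obs) = 35/288 / 115/288 = 7/23
P(U=1 | obs) = 43/192 / 115/288 = 129/230
P(U=2 | obs) = 31/576 / 115/288 = 31/230

P(U = 0 | obs) = 7/23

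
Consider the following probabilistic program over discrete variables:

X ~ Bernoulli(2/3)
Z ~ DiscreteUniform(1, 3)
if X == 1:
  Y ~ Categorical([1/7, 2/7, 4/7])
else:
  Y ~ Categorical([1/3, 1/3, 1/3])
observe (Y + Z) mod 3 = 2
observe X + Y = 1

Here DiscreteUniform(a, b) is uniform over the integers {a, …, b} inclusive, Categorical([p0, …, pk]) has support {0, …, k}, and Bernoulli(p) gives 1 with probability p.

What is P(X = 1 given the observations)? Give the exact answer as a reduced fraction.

Enumerate traces; 2 have nonzero weight after conditioning:
  (X=0, Z=1, Y=1) weight 1/27
  (X=1, Z=2, Y=0) weight 2/63
Group by X:
  weight(X=0) = 1/27
  weight(X=1) = 2/63
Total weight = 1/27 + 2/63 = 13/189
P(X=0 | obs) = 1/27 / 13/189 = 7/13
P(X=1 | obs) = 2/63 / 13/189 = 6/13

P(X = 1 | obs) = 6/13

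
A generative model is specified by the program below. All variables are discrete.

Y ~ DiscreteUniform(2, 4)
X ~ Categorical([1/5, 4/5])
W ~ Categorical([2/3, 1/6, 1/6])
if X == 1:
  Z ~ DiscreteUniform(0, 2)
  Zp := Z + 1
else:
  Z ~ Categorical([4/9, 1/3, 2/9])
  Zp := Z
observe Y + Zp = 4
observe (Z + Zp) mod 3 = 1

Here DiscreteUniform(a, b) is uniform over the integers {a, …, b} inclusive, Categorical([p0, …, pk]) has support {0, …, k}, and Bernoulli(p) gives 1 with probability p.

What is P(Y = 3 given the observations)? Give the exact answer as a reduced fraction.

Enumerate traces; 6 have nonzero weight after conditioning:
  (Y=2, X=0, W=0, Z=2) weight 4/405
  (Y=2, X=0, W=1, Z=2) weight 1/405
  (Y=2, X=0, W=2, Z=2) weight 1/405
  (Y=3, X=1, W=0, Z=0) weight 8/135
  (Y=3, X=1, W=1, Z=0) weight 2/135
  (Y=3, X=1, W=2, Z=0) weight 2/135
Group by Y:
  weight(Y=2) = 2/135
  weight(Y=3) = 4/45
Total weight = 2/135 + 4/45 = 14/135
P(Y=2 | obs) = 2/135 / 14/135 = 1/7
P(Y=3 | obs) = 4/45 / 14/135 = 6/7

P(Y = 3 | obs) = 6/7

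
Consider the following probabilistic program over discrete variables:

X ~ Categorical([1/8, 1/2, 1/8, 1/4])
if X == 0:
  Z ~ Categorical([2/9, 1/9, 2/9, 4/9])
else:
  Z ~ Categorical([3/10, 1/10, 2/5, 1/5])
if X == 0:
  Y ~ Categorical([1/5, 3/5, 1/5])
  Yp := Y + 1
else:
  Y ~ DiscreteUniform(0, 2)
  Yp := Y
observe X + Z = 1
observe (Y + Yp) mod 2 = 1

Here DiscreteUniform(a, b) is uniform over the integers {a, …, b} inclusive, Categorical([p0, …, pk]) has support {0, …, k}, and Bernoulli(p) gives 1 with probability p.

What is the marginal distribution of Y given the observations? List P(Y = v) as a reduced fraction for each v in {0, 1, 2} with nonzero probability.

P(Y=0) = 1/5, P(Y=1) = 3/5, P(Y=2) = 1/5

Enumerate traces; 3 have nonzero weight after conditioning:
  (X=0, Z=1, Y=0) weight 1/360
  (X=0, Z=1, Y=1) weight 1/120
  (X=0, Z=1, Y=2) weight 1/360
Group by Y:
  weight(Y=0) = 1/360
  weight(Y=1) = 1/120
  weight(Y=2) = 1/360
Total weight = 1/360 + 1/120 + 1/360 = 1/72
P(Y=0 | obs) = 1/360 / 1/72 = 1/5
P(Y=1 | obs) = 1/120 / 1/72 = 3/5
P(Y=2 | obs) = 1/360 / 1/72 = 1/5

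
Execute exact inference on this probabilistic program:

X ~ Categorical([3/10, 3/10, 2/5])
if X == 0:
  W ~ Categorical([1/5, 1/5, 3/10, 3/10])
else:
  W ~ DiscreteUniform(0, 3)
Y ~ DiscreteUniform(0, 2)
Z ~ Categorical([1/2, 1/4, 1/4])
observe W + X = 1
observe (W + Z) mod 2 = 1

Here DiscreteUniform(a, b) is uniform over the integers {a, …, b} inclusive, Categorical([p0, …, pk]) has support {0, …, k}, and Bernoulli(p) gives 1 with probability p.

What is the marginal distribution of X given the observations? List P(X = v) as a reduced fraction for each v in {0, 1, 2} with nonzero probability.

Enumerate traces; 9 have nonzero weight after conditioning:
  (X=0, W=1, Y=0, Z=0) weight 1/100
  (X=0, W=1, Y=0, Z=2) weight 1/200
  (X=0, W=1, Y=1, Z=0) weight 1/100
  (X=0, W=1, Y=1, Z=2) weight 1/200
  (X=0, W=1, Y=2, Z=0) weight 1/100
  (X=0, W=1, Y=2, Z=2) weight 1/200
  (X=1, W=0, Y=0, Z=1) weight 1/160
  (X=1, W=0, Y=1, Z=1) weight 1/160
  … 1 more
Group by X:
  weight(X=0) = 9/200
  weight(X=1) = 3/160
Total weight = 9/200 + 3/160 = 51/800
P(X=0 | obs) = 9/200 / 51/800 = 12/17
P(X=1 | obs) = 3/160 / 51/800 = 5/17

P(X=0) = 12/17, P(X=1) = 5/17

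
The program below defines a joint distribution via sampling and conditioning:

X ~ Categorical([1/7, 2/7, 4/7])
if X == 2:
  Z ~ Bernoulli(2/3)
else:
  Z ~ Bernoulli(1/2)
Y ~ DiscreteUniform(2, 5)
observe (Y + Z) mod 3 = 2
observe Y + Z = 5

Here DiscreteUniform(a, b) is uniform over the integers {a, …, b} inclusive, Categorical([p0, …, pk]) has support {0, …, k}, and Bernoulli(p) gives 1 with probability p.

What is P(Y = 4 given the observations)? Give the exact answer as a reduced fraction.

Enumerate traces; 6 have nonzero weight after conditioning:
  (X=0, Z=0, Y=5) weight 1/56
  (X=0, Z=1, Y=4) weight 1/56
  (X=1, Z=0, Y=5) weight 1/28
  (X=1, Z=1, Y=4) weight 1/28
  (X=2, Z=0, Y=5) weight 1/21
  (X=2, Z=1, Y=4) weight 2/21
Group by Y:
  weight(Y=4) = 25/168
  weight(Y=5) = 17/168
Total weight = 25/168 + 17/168 = 1/4
P(Y=4 | obs) = 25/168 / 1/4 = 25/42
P(Y=5 | obs) = 17/168 / 1/4 = 17/42

P(Y = 4 | obs) = 25/42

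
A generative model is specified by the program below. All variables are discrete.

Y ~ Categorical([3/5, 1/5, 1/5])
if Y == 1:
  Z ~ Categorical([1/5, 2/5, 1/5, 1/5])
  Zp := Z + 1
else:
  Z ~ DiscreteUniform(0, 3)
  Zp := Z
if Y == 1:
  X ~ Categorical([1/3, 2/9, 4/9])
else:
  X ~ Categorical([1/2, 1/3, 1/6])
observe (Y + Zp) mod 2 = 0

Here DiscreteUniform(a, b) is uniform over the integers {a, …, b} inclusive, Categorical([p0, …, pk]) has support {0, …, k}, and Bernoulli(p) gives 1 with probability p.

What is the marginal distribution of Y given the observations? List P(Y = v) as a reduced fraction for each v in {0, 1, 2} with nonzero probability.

Enumerate traces; 18 have nonzero weight after conditioning:
  (Y=0, Z=0, X=0) weight 3/40
  (Y=0, Z=0, X=1) weight 1/20
  (Y=0, Z=0, X=2) weight 1/40
  (Y=0, Z=2, X=0) weight 3/40
  (Y=0, Z=2, X=1) weight 1/20
  (Y=0, Z=2, X=2) weight 1/40
  (Y=1, Z=0, X=0) weight 1/75
  (Y=1, Z=0, X=1) weight 2/225
  (Y=2, Z=0, X=0) weight 1/40
  … 9 more
Group by Y:
  weight(Y=0) = 3/10
  weight(Y=1) = 2/25
  weight(Y=2) = 1/10
Total weight = 3/10 + 2/25 + 1/10 = 12/25
P(Y=0 | obs) = 3/10 / 12/25 = 5/8
P(Y=1 | obs) = 2/25 / 12/25 = 1/6
P(Y=2 | obs) = 1/10 / 12/25 = 5/24

P(Y=0) = 5/8, P(Y=1) = 1/6, P(Y=2) = 5/24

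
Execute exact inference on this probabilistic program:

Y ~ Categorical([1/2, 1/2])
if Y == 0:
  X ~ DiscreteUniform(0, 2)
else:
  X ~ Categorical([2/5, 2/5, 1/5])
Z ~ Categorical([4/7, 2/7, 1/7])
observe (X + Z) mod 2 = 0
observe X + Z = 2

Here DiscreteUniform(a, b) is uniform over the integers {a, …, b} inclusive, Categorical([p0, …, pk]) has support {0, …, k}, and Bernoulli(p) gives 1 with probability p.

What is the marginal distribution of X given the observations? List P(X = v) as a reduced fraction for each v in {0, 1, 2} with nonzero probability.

P(X=0) = 11/65, P(X=1) = 22/65, P(X=2) = 32/65

Enumerate traces; 6 have nonzero weight after conditioning:
  (Y=0, X=0, Z=2) weight 1/42
  (Y=0, X=1, Z=1) weight 1/21
  (Y=0, X=2, Z=0) weight 2/21
  (Y=1, X=0, Z=2) weight 1/35
  (Y=1, X=1, Z=1) weight 2/35
  (Y=1, X=2, Z=0) weight 2/35
Group by X:
  weight(X=0) = 11/210
  weight(X=1) = 11/105
  weight(X=2) = 16/105
Total weight = 11/210 + 11/105 + 16/105 = 13/42
P(X=0 | obs) = 11/210 / 13/42 = 11/65
P(X=1 | obs) = 11/105 / 13/42 = 22/65
P(X=2 | obs) = 16/105 / 13/42 = 32/65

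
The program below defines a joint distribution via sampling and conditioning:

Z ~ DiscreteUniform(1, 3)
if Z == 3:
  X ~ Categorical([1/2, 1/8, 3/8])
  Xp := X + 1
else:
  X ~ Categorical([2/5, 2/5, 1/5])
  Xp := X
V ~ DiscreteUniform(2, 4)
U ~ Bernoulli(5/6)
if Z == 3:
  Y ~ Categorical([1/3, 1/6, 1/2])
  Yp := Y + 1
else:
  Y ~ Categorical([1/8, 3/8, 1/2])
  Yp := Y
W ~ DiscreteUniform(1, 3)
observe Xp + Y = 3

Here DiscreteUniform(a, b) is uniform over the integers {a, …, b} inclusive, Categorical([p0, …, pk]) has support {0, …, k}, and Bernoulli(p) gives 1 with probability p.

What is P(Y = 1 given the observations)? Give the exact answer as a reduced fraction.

Enumerate traces; 126 have nonzero weight after conditioning:
  (Z=1, X=1, V=2, U=0, Y=2, W=1) weight 1/810
  (Z=1, X=1, V=2, U=0, Y=2, W=2) weight 1/810
  (Z=1, X=1, V=2, U=0, Y=2, W=3) weight 1/810
  (Z=1, X=1, V=2, U=1, Y=2, W=1) weight 1/162
  (Z=1, X=1, V=2, U=1, Y=2, W=2) weight 1/162
  (Z=1, X=1, V=2, U=1, Y=2, W=3) weight 1/162
  (Z=1, X=1, V=3, U=0, Y=2, W=1) weight 1/810
  (Z=1, X=1, V=3, U=0, Y=2, W=2) weight 1/810
  (Z=1, X=2, V=2, U=0, Y=1, W=1) weight 1/2160
  (Z=3, X=2, V=2, U=0, Y=0, W=1) weight 1/1296
  … 116 more
Group by Y:
  weight(Y=0) = 1/24
  weight(Y=1) = 41/720
  weight(Y=2) = 13/60
Total weight = 1/24 + 41/720 + 13/60 = 227/720
P(Y=0 | obs) = 1/24 / 227/720 = 30/227
P(Y=1 | obs) = 41/720 / 227/720 = 41/227
P(Y=2 | obs) = 13/60 / 227/720 = 156/227

P(Y = 1 | obs) = 41/227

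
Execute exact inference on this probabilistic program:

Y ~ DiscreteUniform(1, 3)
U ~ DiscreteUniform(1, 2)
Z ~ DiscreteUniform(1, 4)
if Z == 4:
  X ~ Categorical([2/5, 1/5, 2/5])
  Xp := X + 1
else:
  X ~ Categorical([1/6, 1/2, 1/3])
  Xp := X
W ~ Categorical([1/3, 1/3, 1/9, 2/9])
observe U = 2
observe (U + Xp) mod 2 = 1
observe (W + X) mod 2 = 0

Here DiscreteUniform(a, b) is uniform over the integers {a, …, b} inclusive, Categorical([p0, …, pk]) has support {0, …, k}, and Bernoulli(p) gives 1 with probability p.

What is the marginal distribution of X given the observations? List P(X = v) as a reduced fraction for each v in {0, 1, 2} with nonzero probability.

Enumerate traces; 30 have nonzero weight after conditioning:
  (Y=1, U=2, Z=1, X=1, W=1) weight 1/144
  (Y=1, U=2, Z=1, X=1, W=3) weight 1/216
  (Y=1, U=2, Z=2, X=1, W=1) weight 1/144
  (Y=1, U=2, Z=2, X=1, W=3) weight 1/216
  (Y=1, U=2, Z=3, X=1, W=1) weight 1/144
  (Y=1, U=2, Z=3, X=1, W=3) weight 1/216
  (Y=1, U=2, Z=4, X=0, W=0) weight 1/180
  (Y=1, U=2, Z=4, X=0, W=2) weight 1/540
  (Y=1, U=2, Z=4, X=2, W=0) weight 1/180
  … 21 more
Group by X:
  weight(X=0) = 1/45
  weight(X=1) = 5/48
  weight(X=2) = 1/45
Total weight = 1/45 + 5/48 + 1/45 = 107/720
P(X=0 | obs) = 1/45 / 107/720 = 16/107
P(X=1 | obs) = 5/48 / 107/720 = 75/107
P(X=2 | obs) = 1/45 / 107/720 = 16/107

P(X=0) = 16/107, P(X=1) = 75/107, P(X=2) = 16/107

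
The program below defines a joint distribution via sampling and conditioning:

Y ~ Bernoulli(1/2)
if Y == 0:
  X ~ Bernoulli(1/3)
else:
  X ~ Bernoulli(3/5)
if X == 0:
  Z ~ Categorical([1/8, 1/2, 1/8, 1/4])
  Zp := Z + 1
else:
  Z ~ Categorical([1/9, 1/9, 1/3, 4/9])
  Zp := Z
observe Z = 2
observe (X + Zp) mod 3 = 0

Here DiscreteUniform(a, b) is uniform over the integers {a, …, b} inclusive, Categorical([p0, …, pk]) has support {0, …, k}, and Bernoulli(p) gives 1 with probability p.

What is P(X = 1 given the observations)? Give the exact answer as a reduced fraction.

Enumerate traces; 4 have nonzero weight after conditioning:
  (Y=0, X=0, Z=2) weight 1/24
  (Y=0, X=1, Z=2) weight 1/18
  (Y=1, X=0, Z=2) weight 1/40
  (Y=1, X=1, Z=2) weight 1/10
Group by X:
  weight(X=0) = 1/15
  weight(X=1) = 7/45
Total weight = 1/15 + 7/45 = 2/9
P(X=0 | obs) = 1/15 / 2/9 = 3/10
P(X=1 | obs) = 7/45 / 2/9 = 7/10

P(X = 1 | obs) = 7/10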